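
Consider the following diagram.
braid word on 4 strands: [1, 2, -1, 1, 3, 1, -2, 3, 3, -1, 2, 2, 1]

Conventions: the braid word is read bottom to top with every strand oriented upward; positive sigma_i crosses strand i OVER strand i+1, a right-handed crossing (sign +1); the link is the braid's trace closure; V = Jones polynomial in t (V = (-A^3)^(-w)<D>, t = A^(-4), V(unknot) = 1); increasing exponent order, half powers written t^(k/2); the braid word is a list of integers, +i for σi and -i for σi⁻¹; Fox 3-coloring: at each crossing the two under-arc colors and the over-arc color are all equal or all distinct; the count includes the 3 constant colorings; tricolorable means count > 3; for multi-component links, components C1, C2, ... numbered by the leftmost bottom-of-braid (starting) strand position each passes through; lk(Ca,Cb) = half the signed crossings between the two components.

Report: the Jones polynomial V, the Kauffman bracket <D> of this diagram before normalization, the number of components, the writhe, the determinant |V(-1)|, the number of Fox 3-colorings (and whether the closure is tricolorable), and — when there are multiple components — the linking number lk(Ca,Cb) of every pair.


Jones polynomial: V(t) = t^2 - t^3 + 3t^4 - 3t^5 + 4t^6 - 4t^7 + 2t^8 - 2t^9 + t^10
<D> = -A^-19 + 2A^-15 - 2A^-11 + 4A^-7 - 4A^-3 + 3A - 3A^5 + A^9 - A^13; writhe +7
components 1, writhe +7 (13 crossings)
3-colorings: 9 of 3^13, det 21 — tricolorable
note: w = +7 shifts under R1 moves; the (-A^3)^(-7) factor cancels that in V


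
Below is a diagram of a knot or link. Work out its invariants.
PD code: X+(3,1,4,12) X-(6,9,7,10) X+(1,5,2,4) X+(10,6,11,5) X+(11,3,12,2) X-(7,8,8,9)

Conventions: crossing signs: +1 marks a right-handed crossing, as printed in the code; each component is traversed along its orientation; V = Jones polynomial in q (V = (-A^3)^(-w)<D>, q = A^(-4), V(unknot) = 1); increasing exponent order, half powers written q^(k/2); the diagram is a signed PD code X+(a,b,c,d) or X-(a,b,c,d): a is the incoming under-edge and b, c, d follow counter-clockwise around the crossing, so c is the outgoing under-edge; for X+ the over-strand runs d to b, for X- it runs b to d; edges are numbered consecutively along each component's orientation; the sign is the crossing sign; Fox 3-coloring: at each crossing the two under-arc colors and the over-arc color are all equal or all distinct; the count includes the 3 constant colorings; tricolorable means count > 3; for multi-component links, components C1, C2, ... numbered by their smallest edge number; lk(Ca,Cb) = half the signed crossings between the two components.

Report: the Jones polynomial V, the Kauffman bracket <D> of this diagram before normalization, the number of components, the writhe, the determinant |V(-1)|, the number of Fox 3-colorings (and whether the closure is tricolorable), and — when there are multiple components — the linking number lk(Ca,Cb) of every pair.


V(q) = q + q^3 - q^4
bracket: -A^-10 + A^-6 + A^2, w = +2
1 component, writhe +2, over 6 crossings
det 3, colorings 9 of 3^6 — tricolorable
observation: w = +2 (over 6 crossings) is diagram-only; (-A^3)^(-2) removes it from V


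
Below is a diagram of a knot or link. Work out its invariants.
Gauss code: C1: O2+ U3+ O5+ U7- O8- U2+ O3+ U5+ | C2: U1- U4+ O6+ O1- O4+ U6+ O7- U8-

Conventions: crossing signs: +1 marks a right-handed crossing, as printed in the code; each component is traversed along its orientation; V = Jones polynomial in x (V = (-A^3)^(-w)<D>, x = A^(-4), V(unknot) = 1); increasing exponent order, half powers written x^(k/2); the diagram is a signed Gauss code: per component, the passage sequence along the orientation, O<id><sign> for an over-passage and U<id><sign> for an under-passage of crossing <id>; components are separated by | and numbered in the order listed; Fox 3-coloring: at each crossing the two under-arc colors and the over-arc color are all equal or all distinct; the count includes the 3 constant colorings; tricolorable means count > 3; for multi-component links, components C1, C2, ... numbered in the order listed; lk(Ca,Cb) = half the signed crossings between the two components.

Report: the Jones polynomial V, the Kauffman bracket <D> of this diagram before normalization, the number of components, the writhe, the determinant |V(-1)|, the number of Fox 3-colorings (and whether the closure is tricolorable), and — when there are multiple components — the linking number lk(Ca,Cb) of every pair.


V(x) = -x^(-3/2) - 2x^(1/2) + x^(3/2) - x^(5/2) + x^(7/2)
bracket: A^-8 - A^-4 + 1 - 2A^4 - A^12, w = +2
2 components, writhe +2, over 8 crossings
lk(C1,C2) = -1
det 6, colorings 9 of 3^8 — tricolorable
observation: |V(-1)| = 6: so tricolorable, since 3 divides 6


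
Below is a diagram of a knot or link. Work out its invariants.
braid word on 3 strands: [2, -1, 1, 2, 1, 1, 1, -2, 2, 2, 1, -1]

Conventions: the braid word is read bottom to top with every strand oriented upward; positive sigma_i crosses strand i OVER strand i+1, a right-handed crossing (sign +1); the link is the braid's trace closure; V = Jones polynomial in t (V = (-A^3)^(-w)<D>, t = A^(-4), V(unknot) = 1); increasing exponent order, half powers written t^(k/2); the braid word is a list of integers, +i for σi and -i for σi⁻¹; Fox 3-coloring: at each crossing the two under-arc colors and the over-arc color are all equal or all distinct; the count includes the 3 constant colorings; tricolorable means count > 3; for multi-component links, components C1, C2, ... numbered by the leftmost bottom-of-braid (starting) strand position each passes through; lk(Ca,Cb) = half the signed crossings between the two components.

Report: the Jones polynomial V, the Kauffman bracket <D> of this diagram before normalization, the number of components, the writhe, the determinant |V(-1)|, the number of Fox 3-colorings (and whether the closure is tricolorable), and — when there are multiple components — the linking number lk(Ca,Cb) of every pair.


V = t^2 + 2t^4 - 2t^5 + t^6 - 2t^7 + t^8
<D> = A^-14 - 2A^-10 + A^-6 - 2A^-2 + 2A^2 + A^10 (w = +6)
1 component over 12 crossings, w = +6
27 Fox colorings among 3^12, |V(-1)| = 9: tricolorable
why: w = +6 (over 12 crossings) is diagram-only; (-A^3)^(-6) removes it from V


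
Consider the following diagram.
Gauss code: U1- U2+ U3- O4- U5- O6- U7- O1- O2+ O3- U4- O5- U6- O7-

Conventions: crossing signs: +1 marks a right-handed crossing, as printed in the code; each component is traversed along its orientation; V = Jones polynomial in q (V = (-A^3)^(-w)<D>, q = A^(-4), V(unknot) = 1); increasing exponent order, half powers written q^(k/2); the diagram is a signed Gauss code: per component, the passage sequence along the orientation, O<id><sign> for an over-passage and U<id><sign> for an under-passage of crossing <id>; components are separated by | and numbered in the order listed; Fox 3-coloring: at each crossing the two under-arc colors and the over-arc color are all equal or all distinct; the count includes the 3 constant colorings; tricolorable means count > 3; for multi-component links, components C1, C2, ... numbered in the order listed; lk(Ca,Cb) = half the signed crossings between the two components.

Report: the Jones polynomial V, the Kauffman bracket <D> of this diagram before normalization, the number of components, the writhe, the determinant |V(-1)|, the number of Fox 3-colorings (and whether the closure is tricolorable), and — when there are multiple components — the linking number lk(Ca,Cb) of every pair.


V(q) = -q^-7 + q^-6 - q^-5 + q^-4 + q^-2
bracket: -A^-7 - A + A^5 - A^9 + A^13, w = -5
1 component, writhe -5, over 7 crossings
det 5, colorings 3 of 3^7 — not tricolorable
observation: |V(-1)| = 5: so not tricolorable, since 3 does not divide 5


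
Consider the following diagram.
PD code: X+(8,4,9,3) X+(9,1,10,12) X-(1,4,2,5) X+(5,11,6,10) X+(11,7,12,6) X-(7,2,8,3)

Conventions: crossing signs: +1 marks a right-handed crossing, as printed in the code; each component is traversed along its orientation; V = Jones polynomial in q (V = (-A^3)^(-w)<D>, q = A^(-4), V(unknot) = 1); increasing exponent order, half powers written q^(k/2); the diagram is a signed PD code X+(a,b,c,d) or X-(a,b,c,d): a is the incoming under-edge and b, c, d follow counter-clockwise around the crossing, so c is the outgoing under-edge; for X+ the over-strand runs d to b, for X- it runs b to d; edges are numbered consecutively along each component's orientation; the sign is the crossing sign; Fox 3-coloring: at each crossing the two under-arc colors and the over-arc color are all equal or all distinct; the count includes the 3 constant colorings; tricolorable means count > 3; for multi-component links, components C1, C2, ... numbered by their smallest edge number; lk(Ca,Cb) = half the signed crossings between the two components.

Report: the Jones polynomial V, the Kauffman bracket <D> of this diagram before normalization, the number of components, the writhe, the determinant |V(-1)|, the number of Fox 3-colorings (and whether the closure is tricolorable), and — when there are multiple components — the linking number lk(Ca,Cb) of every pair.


V(q) = q + q^3 - q^4
bracket: -A^-10 + A^-6 + A^2, w = +2
1 component, writhe +2, over 6 crossings
det 3, colorings 9 of 3^6 — tricolorable
observation: det 3 = |V(-1)|; divisible by 3, so tricolorable


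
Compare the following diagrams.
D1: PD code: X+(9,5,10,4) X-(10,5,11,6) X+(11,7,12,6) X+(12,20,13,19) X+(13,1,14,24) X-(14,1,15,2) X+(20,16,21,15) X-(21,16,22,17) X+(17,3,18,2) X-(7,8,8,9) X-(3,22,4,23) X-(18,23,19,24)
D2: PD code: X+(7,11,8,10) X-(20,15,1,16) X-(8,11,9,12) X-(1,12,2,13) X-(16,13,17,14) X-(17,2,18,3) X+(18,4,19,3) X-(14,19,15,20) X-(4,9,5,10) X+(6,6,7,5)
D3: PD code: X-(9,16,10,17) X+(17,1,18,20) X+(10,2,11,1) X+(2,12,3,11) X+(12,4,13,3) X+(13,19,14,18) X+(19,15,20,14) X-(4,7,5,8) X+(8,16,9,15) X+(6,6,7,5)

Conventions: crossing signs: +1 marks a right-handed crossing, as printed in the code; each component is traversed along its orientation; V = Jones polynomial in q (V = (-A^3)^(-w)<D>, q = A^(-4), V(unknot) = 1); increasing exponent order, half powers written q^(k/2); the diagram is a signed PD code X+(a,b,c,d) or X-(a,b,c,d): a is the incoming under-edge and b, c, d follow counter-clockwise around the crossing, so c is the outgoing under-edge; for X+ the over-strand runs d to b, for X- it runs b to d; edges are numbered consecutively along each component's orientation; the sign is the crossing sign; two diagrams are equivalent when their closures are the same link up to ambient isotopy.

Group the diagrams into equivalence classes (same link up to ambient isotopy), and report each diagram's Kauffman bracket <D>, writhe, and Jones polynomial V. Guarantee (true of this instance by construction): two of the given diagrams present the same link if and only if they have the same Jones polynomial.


grouping into links: {D1} | {D2} | {D3}
V(D1) = 1  (w 0, c 12, <D> = 1)
V(D2) = -q^-4 + q^-3 + q^-1  (w -4, c 10, <D> = A^-8 + 1 - A^4)
V(D3) = q^2 + 2q^4 - 2q^5 + q^6 - 2q^7 + q^8  (w +6, c 10, <D> = A^-14 - 2A^-10 + A^-6 - 2A^-2 + 2A^2 + A^10)
key observation: 3 values of V(q) split the 3 diagrams


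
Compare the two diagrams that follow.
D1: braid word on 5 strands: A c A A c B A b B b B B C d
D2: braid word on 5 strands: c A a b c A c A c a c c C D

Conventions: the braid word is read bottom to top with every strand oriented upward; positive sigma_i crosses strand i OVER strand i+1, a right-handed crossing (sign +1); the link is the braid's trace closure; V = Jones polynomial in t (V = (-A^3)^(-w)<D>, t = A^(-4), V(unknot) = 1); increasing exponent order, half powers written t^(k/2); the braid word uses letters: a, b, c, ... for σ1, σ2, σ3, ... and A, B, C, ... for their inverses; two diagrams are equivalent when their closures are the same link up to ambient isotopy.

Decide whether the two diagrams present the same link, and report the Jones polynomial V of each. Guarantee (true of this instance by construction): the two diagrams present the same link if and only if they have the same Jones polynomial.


equivalent: no
D1 (bracket A^-4 + A^4 - A^8 + A^12 - A^16; 14 crossings at w = -4): V = -t^-7 + t^-6 - t^-5 + t^-4 + t^-2
V(D2) = t^2 + t^4 - t^5 + t^6 - t^7  (w +4, c 14, <D> = -A^-16 + A^-12 - A^-8 + A^-4 + A^4)
key observation: V(t) takes 2 values over 2 diagrams, fixing the grouping


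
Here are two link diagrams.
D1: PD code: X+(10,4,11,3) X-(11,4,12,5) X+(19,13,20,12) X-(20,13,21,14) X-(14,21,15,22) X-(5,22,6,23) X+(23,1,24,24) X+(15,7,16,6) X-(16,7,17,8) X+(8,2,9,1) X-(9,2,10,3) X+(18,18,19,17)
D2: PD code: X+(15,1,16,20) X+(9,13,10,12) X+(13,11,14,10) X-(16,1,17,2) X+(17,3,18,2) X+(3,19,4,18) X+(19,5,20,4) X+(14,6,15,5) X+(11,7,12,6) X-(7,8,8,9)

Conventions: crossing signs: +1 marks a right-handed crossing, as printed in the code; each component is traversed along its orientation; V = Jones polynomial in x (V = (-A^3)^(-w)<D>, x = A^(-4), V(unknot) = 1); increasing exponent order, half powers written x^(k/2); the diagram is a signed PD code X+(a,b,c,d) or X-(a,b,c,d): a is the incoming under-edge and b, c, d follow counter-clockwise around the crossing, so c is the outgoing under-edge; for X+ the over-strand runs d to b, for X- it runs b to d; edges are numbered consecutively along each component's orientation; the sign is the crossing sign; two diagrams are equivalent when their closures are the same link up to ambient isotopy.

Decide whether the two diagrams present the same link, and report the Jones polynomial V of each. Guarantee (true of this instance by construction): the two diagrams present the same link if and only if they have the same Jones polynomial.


equivalent: no
D1 (bracket 1; 12 crossings at w = 0): V = 1
V(D2) = x^2 + 2x^4 - 2x^5 + x^6 - 2x^7 + x^8  (w +6, c 10, <D> = A^-14 - 2A^-10 + A^-6 - 2A^-2 + 2A^2 + A^10)
key observation: 2 classes among 2 diagrams; unequal V(x) rules out equality


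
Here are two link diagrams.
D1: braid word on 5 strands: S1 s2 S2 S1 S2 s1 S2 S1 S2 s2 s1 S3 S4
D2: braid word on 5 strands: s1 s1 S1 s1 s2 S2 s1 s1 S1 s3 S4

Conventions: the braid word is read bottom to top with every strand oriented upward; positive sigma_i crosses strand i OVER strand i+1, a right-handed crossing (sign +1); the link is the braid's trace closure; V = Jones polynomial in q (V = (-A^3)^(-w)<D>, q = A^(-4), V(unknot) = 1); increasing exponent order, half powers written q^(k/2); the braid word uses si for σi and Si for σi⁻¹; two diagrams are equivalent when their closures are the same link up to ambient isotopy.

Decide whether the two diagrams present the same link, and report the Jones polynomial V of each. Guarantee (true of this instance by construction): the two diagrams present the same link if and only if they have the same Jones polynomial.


same link: no
V(D1) = -q^(-9/2) - q^(-5/2) + q^(-3/2) - q^(-1/2)  [13 crossings, <D> = A^-13 - A^-9 + A^-5 + A^3, w = -5]
V(D2) = -q^(1/2) - q^(3/2) - q^(5/2) + q^(9/2)  (w +3, c 11, <D> = -A^-9 + A^-1 + A^3 + A^7)
note: V(q) takes 2 values over 2 diagrams, fixing the grouping


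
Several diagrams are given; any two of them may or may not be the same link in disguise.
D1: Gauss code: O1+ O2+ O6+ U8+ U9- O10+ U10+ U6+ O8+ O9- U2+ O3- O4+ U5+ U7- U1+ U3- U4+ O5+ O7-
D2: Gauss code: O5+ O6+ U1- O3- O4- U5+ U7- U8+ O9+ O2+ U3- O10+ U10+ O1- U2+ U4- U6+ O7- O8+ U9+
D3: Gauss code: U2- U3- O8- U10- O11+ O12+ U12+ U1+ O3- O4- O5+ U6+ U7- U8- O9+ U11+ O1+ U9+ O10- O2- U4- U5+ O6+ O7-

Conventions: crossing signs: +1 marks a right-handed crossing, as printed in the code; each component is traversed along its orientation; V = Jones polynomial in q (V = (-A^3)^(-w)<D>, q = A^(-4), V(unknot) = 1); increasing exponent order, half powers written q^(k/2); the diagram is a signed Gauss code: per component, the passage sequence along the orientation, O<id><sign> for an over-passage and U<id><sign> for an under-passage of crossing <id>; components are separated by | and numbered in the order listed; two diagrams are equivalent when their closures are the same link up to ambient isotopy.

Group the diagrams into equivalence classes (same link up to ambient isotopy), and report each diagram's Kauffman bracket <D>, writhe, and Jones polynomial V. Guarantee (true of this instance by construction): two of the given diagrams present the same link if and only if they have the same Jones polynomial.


classes: {D1} | {D2} | {D3}
V(D1) = 1  [10 crossings, <D> = A^12, w = +4]
V(D2) = q^-2 - q^-1 + 1 - q + q^2  [10 crossings, <D> = A^-2 - A^2 + A^6 - A^10 + A^14, w = +2]
V(D3) = -q^-3 + 2q^-2 - 2q^-1 + 3 - 2q + 2q^2 - q^3  [12 crossings, <D> = -A^-12 + 2A^-8 - 2A^-4 + 3 - 2A^4 + 2A^8 - A^12, w = 0]
note: V(q) takes 3 values over 3 diagrams, fixing the grouping


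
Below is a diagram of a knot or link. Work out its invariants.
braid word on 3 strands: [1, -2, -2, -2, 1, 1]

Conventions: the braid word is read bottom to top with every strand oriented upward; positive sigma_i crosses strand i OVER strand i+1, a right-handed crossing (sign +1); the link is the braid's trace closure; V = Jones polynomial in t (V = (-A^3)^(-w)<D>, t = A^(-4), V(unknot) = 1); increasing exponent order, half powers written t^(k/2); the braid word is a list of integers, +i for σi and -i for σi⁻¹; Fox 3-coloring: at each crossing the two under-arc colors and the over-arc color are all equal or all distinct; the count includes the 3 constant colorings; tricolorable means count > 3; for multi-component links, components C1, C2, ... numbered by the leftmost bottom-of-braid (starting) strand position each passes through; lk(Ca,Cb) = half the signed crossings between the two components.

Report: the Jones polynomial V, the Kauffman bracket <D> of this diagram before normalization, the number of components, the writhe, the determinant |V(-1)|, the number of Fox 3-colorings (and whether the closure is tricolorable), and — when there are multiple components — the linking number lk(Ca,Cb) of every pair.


V = -t^-3 + t^-2 - t^-1 + 3 - t + t^2 - t^3
<D> = -A^-12 + A^-8 - A^-4 + 3 - A^4 + A^8 - A^12 (w = 0)
1 component over 6 crossings, w = 0
27 Fox colorings among 3^6, |V(-1)| = 9: tricolorable
why: palindromic: swapping t for 1/t fixes V


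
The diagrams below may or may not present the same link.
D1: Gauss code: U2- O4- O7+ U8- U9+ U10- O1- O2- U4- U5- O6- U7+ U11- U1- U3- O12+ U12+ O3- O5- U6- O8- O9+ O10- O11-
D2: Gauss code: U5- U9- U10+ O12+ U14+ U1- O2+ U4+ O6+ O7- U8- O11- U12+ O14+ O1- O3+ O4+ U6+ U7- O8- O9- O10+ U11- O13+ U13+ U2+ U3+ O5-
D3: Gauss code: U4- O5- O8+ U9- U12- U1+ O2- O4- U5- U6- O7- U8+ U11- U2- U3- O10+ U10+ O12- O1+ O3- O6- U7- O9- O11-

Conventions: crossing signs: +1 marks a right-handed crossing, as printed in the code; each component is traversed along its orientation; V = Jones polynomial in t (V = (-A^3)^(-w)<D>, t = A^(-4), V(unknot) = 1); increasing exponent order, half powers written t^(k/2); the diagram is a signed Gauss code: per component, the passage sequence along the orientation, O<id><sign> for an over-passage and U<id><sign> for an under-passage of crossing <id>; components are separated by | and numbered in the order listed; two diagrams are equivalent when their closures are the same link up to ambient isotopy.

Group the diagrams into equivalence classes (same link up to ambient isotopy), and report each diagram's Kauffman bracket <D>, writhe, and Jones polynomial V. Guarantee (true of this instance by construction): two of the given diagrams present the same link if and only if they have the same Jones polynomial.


equivalence classes: {D1, D3} | {D2}
D1 (bracket A^-10 + 2A^-2 - 2A^2 + A^6 - 2A^10 + A^14; 12 crossings at w = -6): V = t^-8 - 2t^-7 + t^-6 - 2t^-5 + 2t^-4 + t^-2
V(D2) = 1  [14 crossings, <D> = A^6, w = +2]
D3 (bracket A^-10 + 2A^-2 - 2A^2 + A^6 - 2A^10 + A^14; 12 crossings at w = -6): V = t^-8 - 2t^-7 + t^-6 - 2t^-5 + 2t^-4 + t^-2
key observation: V(t) takes 2 values over 3 diagrams, fixing the grouping


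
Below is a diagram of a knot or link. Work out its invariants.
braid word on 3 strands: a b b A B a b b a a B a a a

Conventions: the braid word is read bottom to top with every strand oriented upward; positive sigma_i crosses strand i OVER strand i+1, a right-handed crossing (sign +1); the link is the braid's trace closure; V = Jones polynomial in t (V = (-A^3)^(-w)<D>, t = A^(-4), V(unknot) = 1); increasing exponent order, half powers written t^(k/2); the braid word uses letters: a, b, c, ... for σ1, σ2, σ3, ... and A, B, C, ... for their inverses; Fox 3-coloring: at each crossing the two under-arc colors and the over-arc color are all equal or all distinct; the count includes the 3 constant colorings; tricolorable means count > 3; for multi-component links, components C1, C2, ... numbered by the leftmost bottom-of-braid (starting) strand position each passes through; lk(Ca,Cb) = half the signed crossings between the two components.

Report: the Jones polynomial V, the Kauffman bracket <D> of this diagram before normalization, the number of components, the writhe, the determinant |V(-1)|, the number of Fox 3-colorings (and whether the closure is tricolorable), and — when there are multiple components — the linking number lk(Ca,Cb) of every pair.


V(t) = 2t^3 - 3t^4 + 7t^5 - 9t^6 + 11t^7 - 13t^8 + 11t^9 - 9t^10 + 6t^11 - 3t^12 + t^13
bracket: A^-28 - 3A^-24 + 6A^-20 - 9A^-16 + 11A^-12 - 13A^-8 + 11A^-4 - 9 + 7A^4 - 3A^8 + 2A^12, w = +8
1 component, writhe +8, over 14 crossings
det 75, colorings 9 of 3^14 — tricolorable
observation: the span of V is 10, forcing >= 10 crossings in any diagram


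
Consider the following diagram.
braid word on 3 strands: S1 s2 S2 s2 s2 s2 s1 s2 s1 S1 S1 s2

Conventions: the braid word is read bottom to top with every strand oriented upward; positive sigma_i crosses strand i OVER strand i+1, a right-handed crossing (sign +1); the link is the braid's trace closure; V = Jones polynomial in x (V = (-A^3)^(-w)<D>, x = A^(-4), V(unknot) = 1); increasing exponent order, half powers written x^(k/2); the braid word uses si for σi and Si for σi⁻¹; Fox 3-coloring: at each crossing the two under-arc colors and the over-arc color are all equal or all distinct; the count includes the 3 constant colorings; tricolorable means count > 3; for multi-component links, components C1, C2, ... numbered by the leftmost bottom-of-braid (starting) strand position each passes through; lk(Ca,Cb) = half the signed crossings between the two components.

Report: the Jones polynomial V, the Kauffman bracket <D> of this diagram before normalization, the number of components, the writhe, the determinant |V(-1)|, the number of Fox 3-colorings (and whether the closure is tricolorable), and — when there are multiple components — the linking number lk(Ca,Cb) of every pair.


V(x) = x + 2x^3 + x^5
bracket: A^-8 + 2 + A^8, w = +4
3 components, writhe +4, over 12 crossings
lk(C1,C2) = 0
linking number lk(C1,C3) = +1
lk(C2,C3): +1
det 4, colorings 3 of 3^12 — not tricolorable
observation: the span of V is 4, within the link bound 12 + 3 - 1


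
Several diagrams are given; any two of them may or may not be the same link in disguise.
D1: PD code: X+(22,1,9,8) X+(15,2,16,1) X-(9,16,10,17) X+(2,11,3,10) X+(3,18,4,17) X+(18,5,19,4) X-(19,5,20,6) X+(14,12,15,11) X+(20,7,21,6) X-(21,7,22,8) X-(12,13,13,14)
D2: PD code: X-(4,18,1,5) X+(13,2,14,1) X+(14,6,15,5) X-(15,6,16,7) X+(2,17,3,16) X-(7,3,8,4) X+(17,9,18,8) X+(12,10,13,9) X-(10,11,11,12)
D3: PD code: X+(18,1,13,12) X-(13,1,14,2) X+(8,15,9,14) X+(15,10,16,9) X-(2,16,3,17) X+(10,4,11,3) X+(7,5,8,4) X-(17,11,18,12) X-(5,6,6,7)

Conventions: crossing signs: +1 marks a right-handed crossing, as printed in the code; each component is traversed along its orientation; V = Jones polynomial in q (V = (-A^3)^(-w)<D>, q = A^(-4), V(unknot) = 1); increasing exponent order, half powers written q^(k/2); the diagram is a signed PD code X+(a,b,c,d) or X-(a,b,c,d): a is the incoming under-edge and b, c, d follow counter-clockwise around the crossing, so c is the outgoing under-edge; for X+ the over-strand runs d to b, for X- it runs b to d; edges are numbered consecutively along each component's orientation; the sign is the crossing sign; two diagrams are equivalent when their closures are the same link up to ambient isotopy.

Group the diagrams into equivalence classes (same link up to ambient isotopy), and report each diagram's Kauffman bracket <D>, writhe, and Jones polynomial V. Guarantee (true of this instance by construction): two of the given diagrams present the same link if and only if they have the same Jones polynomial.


grouping into links: {D1} | {D2, D3}
V(D1) = -q^(1/2) + q^(3/2) - q^(5/2) - q^(9/2)  (w +3, c 11, <D> = A^-9 + A^-1 - A^3 + A^7)
D2 (bracket -A^-11 + 2A^-7 - A^-3 + 2A - A^5 + A^9; 9 crossings at w = +1): V = -q^(-3/2) + q^(-1/2) - 2q^(1/2) + q^(3/2) - 2q^(5/2) + q^(7/2)
V(D3) = -q^(-3/2) + q^(-1/2) - 2q^(1/2) + q^(3/2) - 2q^(5/2) + q^(7/2)  (w +1, c 9, <D> = -A^-11 + 2A^-7 - A^-3 + 2A - A^5 + A^9)
key observation: 2 classes among 3 diagrams; unequal V(q) rules out equality


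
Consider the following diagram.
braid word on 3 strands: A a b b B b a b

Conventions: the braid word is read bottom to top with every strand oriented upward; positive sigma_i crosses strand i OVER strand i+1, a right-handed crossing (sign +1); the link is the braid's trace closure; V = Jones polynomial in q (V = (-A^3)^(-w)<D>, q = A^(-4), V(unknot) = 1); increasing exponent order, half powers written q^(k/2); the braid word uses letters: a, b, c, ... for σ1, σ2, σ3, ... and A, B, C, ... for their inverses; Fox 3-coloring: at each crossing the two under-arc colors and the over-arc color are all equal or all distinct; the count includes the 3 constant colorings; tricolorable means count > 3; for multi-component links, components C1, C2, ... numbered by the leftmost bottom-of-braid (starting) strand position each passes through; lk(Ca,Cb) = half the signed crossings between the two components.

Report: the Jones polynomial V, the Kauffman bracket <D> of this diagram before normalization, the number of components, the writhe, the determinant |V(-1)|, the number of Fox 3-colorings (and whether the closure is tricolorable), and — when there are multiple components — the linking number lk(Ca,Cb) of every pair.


Jones polynomial: V(q) = q + q^3 - q^4
<D> = -A^-4 + 1 + A^8; writhe +4
components 1, writhe +4 (8 crossings)
3-colorings: 9 of 3^8, det 3 — tricolorable
note: V spans 3 powers of q: at least 3 crossings in any diagram


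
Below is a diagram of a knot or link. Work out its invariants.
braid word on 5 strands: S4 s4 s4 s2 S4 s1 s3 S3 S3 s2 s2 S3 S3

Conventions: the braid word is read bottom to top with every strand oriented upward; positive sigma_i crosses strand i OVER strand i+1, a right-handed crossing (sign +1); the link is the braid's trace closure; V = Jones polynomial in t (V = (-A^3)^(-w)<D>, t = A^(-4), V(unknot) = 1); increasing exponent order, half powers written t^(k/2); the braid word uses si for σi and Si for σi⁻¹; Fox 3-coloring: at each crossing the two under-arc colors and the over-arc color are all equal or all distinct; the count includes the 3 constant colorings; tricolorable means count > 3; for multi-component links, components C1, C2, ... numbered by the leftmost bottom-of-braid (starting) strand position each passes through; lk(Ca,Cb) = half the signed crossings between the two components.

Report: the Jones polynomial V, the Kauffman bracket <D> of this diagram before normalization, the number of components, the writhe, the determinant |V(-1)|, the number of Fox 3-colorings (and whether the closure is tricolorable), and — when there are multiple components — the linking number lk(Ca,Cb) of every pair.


V(t) = t^(-7/2) - t^(-5/2) - t^(-1/2) - t^(1/2) - t^(5/2) + t^(7/2)
bracket: -A^-11 + A^-7 + A + A^5 + A^13 - A^17, w = +1
2 components, writhe +1, over 13 crossings
lk(C1,C2) = 0
det 0, colorings 9 of 3^13 — tricolorable
observation: span 7 respects span(V) <= c + mu - 1 = 14 for this 2-component diagram


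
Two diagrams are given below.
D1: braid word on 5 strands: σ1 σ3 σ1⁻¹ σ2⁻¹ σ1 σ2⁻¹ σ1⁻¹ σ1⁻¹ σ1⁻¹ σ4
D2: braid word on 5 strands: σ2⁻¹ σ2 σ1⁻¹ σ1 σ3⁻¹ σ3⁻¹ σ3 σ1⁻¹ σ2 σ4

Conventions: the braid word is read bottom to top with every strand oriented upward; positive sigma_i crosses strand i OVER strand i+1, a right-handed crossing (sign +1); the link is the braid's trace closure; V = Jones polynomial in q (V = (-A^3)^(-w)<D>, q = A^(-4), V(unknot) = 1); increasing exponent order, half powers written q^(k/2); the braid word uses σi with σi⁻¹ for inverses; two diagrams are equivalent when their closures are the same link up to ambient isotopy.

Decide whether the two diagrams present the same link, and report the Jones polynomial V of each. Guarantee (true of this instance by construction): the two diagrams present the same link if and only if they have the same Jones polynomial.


same link: no
V(D1) = -q^-6 + q^-5 - q^-4 + 2q^-3 - q^-2 + q^-1  [10 crossings, <D> = A^-2 - A^2 + 2A^6 - A^10 + A^14 - A^18, w = -2]
V(D2) = 1  (w 0, c 10, <D> = 1)
note: 2 values of V(q) split the 2 diagrams


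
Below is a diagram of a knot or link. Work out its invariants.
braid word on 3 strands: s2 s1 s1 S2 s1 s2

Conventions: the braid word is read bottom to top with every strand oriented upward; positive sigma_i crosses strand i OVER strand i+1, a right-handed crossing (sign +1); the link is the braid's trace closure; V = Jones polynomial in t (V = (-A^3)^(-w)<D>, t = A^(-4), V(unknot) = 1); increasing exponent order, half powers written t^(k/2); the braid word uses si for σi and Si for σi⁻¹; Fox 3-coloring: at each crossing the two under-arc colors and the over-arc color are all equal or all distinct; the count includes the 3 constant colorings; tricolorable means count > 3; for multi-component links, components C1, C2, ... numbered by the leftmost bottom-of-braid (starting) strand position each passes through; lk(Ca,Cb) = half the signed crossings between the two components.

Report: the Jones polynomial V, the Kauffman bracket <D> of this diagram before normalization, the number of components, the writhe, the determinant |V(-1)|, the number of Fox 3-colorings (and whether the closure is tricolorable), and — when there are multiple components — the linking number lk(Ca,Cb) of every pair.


V(t) = t - t^2 + 2t^3 - t^4 + t^5 - t^6
bracket: -A^-12 + A^-8 - A^-4 + 2 - A^4 + A^8, w = +4
1 component, writhe +4, over 6 crossings
det 7, colorings 3 of 3^6 — not tricolorable
observation: w = +4 (over 6 crossings) is diagram-only; (-A^3)^(-4) removes it from V


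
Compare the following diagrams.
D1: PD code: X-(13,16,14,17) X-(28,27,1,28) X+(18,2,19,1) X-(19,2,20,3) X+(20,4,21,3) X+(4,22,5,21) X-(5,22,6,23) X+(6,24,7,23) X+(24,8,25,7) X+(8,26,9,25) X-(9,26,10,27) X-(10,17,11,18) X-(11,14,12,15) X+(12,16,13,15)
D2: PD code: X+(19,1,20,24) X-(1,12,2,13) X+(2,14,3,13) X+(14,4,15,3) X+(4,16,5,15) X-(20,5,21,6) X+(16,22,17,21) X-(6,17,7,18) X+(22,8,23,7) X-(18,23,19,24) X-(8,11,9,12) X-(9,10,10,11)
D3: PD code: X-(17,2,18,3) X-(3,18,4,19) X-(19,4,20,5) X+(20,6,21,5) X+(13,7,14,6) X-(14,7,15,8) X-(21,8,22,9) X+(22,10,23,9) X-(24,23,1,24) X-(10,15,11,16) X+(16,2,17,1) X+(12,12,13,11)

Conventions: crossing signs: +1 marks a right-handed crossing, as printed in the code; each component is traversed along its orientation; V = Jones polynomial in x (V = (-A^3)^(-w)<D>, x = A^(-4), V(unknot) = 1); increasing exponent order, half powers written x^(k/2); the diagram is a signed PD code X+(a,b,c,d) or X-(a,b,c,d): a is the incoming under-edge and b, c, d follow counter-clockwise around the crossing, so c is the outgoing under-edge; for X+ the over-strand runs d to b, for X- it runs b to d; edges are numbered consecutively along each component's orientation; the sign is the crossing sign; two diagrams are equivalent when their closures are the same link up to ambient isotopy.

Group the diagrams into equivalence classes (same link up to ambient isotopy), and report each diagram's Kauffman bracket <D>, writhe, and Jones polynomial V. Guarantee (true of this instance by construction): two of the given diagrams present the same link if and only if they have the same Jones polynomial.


classes: {D1} | {D2} | {D3}
V(D1) = x + x^3 - x^4  [14 crossings, <D> = -A^-16 + A^-12 + A^-4, w = 0]
D2 (bracket A^-20 - 2A^-16 + 2A^-12 - 2A^-8 + 2A^-4 - 1 + A^4; 12 crossings at w = 0): V = x^-1 - 1 + 2x - 2x^2 + 2x^3 - 2x^4 + x^5
V(D3) = 1  [12 crossings, <D> = A^-6, w = -2]
note: 3 classes among 3 diagrams; unequal V(x) rules out equality


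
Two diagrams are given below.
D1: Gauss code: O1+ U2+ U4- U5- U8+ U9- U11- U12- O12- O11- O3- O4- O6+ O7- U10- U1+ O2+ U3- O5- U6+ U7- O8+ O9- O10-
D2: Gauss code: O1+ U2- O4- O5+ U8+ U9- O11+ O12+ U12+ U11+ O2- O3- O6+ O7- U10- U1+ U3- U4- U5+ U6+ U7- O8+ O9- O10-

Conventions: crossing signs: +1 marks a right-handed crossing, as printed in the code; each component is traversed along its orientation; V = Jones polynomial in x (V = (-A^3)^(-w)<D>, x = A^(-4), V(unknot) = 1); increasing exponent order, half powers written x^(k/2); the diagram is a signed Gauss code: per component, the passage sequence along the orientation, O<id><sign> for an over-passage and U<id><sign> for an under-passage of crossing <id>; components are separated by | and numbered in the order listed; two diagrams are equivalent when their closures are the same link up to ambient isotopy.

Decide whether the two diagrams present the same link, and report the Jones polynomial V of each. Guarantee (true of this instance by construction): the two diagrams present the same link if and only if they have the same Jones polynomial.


same link: yes
V(D1) = 1  [12 crossings, <D> = A^-12, w = -4]
V(D2) = 1  (w 0, c 12, <D> = 1)
note: one V(x) for all 2 diagrams — one class (guaranteed)


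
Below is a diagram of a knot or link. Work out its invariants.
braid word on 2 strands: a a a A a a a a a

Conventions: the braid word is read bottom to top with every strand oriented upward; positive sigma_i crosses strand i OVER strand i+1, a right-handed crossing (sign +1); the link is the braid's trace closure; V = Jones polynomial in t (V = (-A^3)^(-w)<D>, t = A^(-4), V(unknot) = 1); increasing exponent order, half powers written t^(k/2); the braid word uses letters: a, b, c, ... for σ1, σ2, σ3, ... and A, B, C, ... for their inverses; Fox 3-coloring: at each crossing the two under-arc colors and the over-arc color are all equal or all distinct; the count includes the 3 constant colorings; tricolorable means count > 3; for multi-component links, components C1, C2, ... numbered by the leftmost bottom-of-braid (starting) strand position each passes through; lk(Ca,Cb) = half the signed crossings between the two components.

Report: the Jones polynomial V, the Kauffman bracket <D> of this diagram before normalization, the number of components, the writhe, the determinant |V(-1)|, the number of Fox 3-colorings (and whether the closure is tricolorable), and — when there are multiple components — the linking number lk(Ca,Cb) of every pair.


V = t^3 + t^5 - t^6 + t^7 - t^8 + t^9 - t^10
<D> = A^-19 - A^-15 + A^-11 - A^-7 + A^-3 - A - A^9 (w = +7)
1 component over 9 crossings, w = +7
3 Fox colorings among 3^9, |V(-1)| = 7: not tricolorable
why: inverse pairs cancel, leaving σ1 σ1 σ1 σ1 σ1 σ1 σ1


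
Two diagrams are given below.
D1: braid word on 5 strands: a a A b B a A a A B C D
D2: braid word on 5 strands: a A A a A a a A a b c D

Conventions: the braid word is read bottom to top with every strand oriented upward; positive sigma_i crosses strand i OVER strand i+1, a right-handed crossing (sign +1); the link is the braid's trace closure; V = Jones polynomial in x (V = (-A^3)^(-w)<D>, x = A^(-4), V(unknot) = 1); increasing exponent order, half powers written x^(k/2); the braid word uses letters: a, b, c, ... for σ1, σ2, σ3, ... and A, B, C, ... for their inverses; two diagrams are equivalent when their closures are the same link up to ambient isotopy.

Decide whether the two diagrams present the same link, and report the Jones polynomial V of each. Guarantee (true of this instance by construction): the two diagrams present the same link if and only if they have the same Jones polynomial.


same link: yes
V(D1) = 1  [12 crossings, <D> = A^-6, w = -2]
V(D2) = 1  [12 crossings, <D> = A^6, w = +2]
insight: one V(x) for all 2 diagrams — one class (guaranteed)


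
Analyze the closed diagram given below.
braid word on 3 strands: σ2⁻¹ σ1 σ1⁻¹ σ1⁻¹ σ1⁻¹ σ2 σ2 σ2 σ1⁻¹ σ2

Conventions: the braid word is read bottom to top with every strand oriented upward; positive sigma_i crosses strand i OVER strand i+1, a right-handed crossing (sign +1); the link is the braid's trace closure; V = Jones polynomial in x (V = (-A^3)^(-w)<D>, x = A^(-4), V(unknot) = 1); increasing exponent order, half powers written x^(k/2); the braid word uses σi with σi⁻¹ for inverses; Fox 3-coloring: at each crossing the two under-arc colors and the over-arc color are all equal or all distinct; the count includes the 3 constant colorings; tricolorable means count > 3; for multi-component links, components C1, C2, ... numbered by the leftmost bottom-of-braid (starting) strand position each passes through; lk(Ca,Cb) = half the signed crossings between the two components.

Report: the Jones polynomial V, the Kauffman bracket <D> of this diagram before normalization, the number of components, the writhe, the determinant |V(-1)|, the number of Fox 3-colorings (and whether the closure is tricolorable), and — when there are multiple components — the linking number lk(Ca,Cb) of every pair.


Jones polynomial: V(x) = -x^-3 + x^-2 - x^-1 + 3 - x + x^2 - x^3
<D> = -A^-12 + A^-8 - A^-4 + 3 - A^4 + A^8 - A^12; writhe 0
components 1, writhe 0 (10 crossings)
3-colorings: 27 of 3^10, det 9 — tricolorable
note: the span of V is 6, forcing >= 6 crossings in any diagram


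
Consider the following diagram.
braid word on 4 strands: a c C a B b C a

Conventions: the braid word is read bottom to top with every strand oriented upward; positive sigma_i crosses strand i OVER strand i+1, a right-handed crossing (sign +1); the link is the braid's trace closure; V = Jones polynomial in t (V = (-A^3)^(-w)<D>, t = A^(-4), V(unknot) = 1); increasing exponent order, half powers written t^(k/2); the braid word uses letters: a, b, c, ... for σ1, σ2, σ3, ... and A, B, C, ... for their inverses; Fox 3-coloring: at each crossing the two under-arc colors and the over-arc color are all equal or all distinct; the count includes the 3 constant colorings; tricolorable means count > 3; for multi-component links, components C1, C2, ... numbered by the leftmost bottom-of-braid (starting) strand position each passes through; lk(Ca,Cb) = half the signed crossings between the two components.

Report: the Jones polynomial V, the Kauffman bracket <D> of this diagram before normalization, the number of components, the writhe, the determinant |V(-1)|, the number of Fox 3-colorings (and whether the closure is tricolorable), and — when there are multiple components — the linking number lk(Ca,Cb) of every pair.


Jones polynomial: V(t) = -t^(1/2) - t^(3/2) - t^(5/2) + t^(9/2)
<D> = A^-12 - A^-4 - 1 - A^4; writhe +2
components 2, writhe +2 (8 crossings)
linking number lk(C1,C2) = 0
3-colorings: 27 of 3^8, det 0 — tricolorable
note: the word shrinks to σ1 σ1 σ3⁻¹ σ1 after cancelling


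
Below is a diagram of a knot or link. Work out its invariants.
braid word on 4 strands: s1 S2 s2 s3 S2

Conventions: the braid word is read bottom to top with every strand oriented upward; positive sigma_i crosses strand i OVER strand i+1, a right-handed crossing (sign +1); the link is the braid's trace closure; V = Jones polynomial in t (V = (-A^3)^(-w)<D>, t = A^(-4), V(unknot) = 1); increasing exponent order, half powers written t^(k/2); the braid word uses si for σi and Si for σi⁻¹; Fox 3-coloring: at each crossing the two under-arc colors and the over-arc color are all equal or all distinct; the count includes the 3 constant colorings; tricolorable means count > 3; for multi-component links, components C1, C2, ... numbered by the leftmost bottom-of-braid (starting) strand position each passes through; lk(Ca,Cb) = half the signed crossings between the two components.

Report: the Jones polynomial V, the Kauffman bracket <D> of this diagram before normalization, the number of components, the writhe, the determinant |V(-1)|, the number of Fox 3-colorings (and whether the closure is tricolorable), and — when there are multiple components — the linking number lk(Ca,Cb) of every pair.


V(t) = 1
bracket: -A^3, w = +1
1 component, writhe +1, over 5 crossings
det 1, colorings 3 of 3^5 — not tricolorable
observation: |V(-1)| = 1: so not tricolorable, since 3 does not divide 1
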